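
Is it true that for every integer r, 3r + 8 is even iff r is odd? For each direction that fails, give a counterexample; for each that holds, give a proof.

(→) This fails: r = 4 gives 3r + 8 = 20, which is even, but 4 is even, not odd.

(←) This also fails: r = 1 is odd, but 3r + 8 = 11 is odd, not even.

(⇒) fails and (⇐) fails.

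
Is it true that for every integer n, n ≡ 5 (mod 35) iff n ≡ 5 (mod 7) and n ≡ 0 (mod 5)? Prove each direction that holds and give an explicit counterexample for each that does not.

Both directions hold; the statement is true.

(⇐) If n ≡ 5 (mod 7) and n ≡ 0 (mod 5), then by the Chinese remainder theorem n ≡ 5 (mod 35). This is exactly n ≡ 5 (mod 35).

(⇒) Suppose n ≡ 5 (mod 35); write n = 35j + 5. Since 7 ∣ 35, reducing mod 7 gives n ≡ 5 (mod 7); since 5 ∣ 35, reducing mod 5 gives n ≡ 5 ≡ 0 (mod 5).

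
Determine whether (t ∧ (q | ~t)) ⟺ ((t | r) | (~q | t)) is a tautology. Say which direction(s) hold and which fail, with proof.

Converse. This fails. Under t = F, r = F, q = F, the left side is false but the right side is true.

Forward direction. Assume the antecedent. If t is true, (t | r) | (~q | t) reduces to true regardless of the other variables. If t is false, the antecedent cannot hold. Either way (t | r) | (~q | t) holds.

(⇒) holds; (⇐) fails.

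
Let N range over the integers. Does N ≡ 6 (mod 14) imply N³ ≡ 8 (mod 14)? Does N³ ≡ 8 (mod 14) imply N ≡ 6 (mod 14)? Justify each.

Neither direction holds.

(⇒) This fails: take N = 6. Then 6 ≡ 6 (mod 14), but 6³ = 216 ≡ 6 (mod 14), not 8.

(⇐) This fails: take N = 2. Then 2³ = 8 ≡ 8 (mod 14), yet 2 ≡ 2 (mod 14), not 6.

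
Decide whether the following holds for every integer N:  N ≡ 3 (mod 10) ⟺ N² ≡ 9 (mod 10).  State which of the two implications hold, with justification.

(⇒) Suppose N ≡ 3 (mod 10). Write N = 10j + 3. Then (10j + 3)² = 100j² + 60j + 9 = 10(10j² + 6j) + 9, so N² ≡ 9 (mod 10).

(⇐) This fails: take N = 7. Then 7² = 49 ≡ 9 (mod 10), yet 7 ≡ 7 (mod 10), not 3.

Only the forward direction holds.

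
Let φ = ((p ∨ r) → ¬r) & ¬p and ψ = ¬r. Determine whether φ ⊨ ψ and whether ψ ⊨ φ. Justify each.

Not equivalent: only (⇒) holds.

Forward direction. Assume the antecedent. If r is true, the antecedent cannot hold. If r is false, ¬r reduces to true regardless of the other variables. Either way ¬r holds.

Converse. This fails. Under r = F, p = T, the left side is false but the right side is true.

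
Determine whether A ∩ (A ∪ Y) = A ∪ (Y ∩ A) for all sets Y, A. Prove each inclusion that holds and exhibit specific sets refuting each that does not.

Forward inclusion. Let x ∈ A ∩ (A ∪ Y). Then either x ∈ A and x ∉ Y; or x ∈ Y ∩ A. In each case x ∈ A ∪ (Y ∩ A), so A ∩ (A ∪ Y) ⊆ A ∪ (Y ∩ A).

Reverse inclusion. Let x ∈ A ∪ (Y ∩ A). Then either x ∈ A and x ∉ Y; or x ∈ Y ∩ A. In each case x ∈ A ∩ (A ∪ Y), so A ∪ (Y ∩ A) ⊆ A ∩ (A ∪ Y).

The two sets are equal.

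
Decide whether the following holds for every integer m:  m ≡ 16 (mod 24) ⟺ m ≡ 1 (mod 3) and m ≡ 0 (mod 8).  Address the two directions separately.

[⇒] Suppose m ≡ 16 (mod 24); write m = 24j + 16. Since 3 ∣ 24, reducing mod 3 gives m ≡ 16 ≡ 1 (mod 3); since 8 ∣ 24, reducing mod 8 gives m ≡ 16 ≡ 0 (mod 8).

[⇐] Conversely, if m ≡ 1 (mod 3) and m ≡ 0 (mod 8), then by the Chinese remainder theorem m ≡ 16 (mod 24). This is exactly m ≡ 16 (mod 24).

Both directions hold; the statement is true.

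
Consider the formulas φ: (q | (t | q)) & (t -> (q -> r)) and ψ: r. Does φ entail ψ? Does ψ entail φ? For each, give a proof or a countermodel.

Forward direction. This fails. Under t = T, q = F, r = F, the left side is true but the right side is false.

Converse. This fails. Under t = F, q = F, r = T, the left side is false but the right side is true.

Neither direction holds.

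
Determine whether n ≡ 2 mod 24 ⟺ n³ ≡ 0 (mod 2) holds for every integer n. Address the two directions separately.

Not equivalent: only (⇒) holds.

(←) This fails: take n = 0. Then 0³ = 0 ≡ 0 (mod 2), yet 0 ≡ 0 (mod 24), not 2.

(→) Suppose n ≡ 2 (mod 24). Then n³ ≡ 2³ = 8 (mod 24), and since 2 ∣ 24, also n³ ≡ 0 (mod 2).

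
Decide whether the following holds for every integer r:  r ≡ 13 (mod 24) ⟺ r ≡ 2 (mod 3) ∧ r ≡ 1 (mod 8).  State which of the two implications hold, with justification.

(⟹) This fails: r = 13 gives 13 ≡ 13 (mod 24) but 13 ≡ 1 (mod 3), so the conjunction on the right does not hold.

(⟸) This fails: r = 17 satisfies both congruences on the right (17 ≡ 2 mod 3 and 17 ≡ 1 mod 8) yet 17 ≡ 17 (mod 24), not 13.

(⇒) fails and (⇐) fails.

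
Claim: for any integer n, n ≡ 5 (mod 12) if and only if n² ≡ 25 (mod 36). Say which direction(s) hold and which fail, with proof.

[⇒] This fails: take n = 17. Then 17 ≡ 5 (mod 12), but 17² = 289 ≡ 1 (mod 36), not 25.

[⇐] This fails: take n = 13. Then 13² = 169 ≡ 25 (mod 36), yet 13 ≡ 1 (mod 12), not 5.

(⇒) fails and (⇐) fails.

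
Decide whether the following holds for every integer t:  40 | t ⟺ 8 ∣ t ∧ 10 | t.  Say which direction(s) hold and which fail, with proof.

(⟹) If 40 ∣ t, write t = 40q. Since 40 = 5·8, t = 8·(5q), so 8 ∣ t; and since 40 = 4·10, t = 10·(4q), so 10 ∣ t.

(⟸) Suppose 8 ∣ t and 10 ∣ t. Any common multiple of 8 and 10 is a multiple of their lcm; here lcm(8, 10) = 8·10/gcd(8, 10) = 80/2 = 40, so 40 ∣ t.

Both directions hold.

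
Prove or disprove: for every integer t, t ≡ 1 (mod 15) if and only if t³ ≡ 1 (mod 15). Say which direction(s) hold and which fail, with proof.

(⟹) Suppose t ≡ 1 (mod 15). Write t = 15j + 1. Then (15j + 1)³ = 3375j³ + 675j² + 45j + 1 = 15(225j³ + 45j² + 3j) + 1, so t³ ≡ 1 (mod 15).

(⟸) Conversely, suppose t³ ≡ 1 (mod 15). The only residue r in {0, …, 14} with r³ ≡ 1 (mod 15) is r = 1, so t ≡ 1 (mod 15).

Both directions hold.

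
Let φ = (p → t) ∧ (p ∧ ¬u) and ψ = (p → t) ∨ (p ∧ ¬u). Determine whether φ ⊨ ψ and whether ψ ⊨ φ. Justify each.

(⇒) Assume the antecedent. If p is true, the antecedent forces (p = T, t = T, u = F), and (p → t) ∨ (p ∧ ¬u) holds there. If p is false, the antecedent cannot hold. Either way (p → t) ∨ (p ∧ ¬u) holds.

(⇐) This fails. Under p = F, t = F, u = F, the left side is false but the right side is true.

Not equivalent: only (⇒) holds.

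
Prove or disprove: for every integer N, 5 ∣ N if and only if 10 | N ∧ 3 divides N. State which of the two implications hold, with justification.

(←) Suppose 10 ∣ N and 3 ∣ N. Any common multiple of 10 and 3 is a multiple of their lcm; here gcd(10, 3) = 1, so lcm(10, 3) = 10·3 = 30, so 30 ∣ N. Since 5 ∣ 30, it follows that 5 ∣ N.

(→) This fails: take N = 5. Certainly 5 ∣ 5, but 10 ∤ 5.

(⇒) fails; (⇐) holds.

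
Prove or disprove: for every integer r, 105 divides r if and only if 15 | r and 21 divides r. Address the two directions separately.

Converse. Suppose 15 ∣ r and 21 ∣ r. Any common multiple of 15 and 21 is a multiple of their lcm; here lcm(15, 21) = 15·21/gcd(15, 21) = 315/3 = 105, so 105 ∣ r.

Forward direction. If 105 ∣ r, write r = 105q. Since 105 = 7·15, r = 15·(7q), so 15 ∣ r; and since 105 = 5·21, r = 21·(5q), so 21 ∣ r.

Both implications hold.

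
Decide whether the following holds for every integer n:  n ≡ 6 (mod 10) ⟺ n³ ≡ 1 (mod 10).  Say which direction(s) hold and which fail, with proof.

(⇒) This fails: take n = 6. Then 6 ≡ 6 (mod 10), but 6³ = 216 ≡ 6 (mod 10), not 1.

(⇐) This fails: take n = 1. Then 1³ = 1 ≡ 1 (mod 10), yet 1 ≡ 1 (mod 10), not 6.

Both directions fail.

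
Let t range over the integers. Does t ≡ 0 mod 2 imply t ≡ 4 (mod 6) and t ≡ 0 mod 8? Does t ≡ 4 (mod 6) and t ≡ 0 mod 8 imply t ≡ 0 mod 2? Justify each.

The forward direction fails; the converse holds.

Forward direction. This fails: t = 0 gives 0 ≡ 0 (mod 2) but 0 ≡ 0 (mod 6), so the conjunction on the right does not hold.

Converse. If t ≡ 4 (mod 6) and t ≡ 0 (mod 8), then by the Chinese remainder theorem t ≡ 16 (mod 24). Since 16 ≡ 0 (mod 2) and 2 ∣ 24, we get t ≡ 0 (mod 2).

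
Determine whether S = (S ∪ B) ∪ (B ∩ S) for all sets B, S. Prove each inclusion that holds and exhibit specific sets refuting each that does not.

Forward inclusion. Let x ∈ S. Then either x ∈ S and x ∉ B; or x ∈ B ∩ S. In each case x ∈ (S ∪ B) ∪ (B ∩ S), so S ⊆ (S ∪ B) ∪ (B ∩ S).

Reverse inclusion. This inclusion fails. Take B = {1}, S = ∅; then 1 ∈ (S ∪ B) ∪ (B ∩ S) but 1 ∉ S.

The sets are not equal: only the forward inclusion holds.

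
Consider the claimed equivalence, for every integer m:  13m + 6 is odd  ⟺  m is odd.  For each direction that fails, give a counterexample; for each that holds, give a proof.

(⇒) Suppose 13m + 6 is odd. Since 13 is odd, 13m and m have the same parity, so 13m + 6 ≡ m + 6 (mod 2). As 6 is even, 13m + 6 is odd exactly when m is odd. Thus m is odd.

(⇐) Conversely, suppose m is odd; write m = 2j + 1. Then 13m + 6 = 13·(2j + 1) + 6 = 2·13j + 19, which is odd.

The biconditional holds.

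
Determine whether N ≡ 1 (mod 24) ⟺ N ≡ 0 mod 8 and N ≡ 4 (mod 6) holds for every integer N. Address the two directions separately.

Neither implication holds.

(⟹) This fails: N = 1 gives 1 ≡ 1 (mod 24) but 1 ≡ 1 (mod 8), so the conjunction on the right does not hold.

(⟸) This fails: N = 16 satisfies both congruences on the right (16 ≡ 0 mod 8 and 16 ≡ 4 mod 6) yet 16 ≡ 16 (mod 24), not 1.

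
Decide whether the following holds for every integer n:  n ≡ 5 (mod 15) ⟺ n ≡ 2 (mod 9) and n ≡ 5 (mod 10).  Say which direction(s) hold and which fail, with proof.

Not equivalent: only (⇐) holds.

(⇒) This fails: n = 35 gives 35 ≡ 5 (mod 15) but 35 ≡ 8 (mod 9), so the conjunction on the right does not hold.

(⇐) Conversely, if n ≡ 2 (mod 9) and n ≡ 5 (mod 10), then by the Chinese remainder theorem n ≡ 65 (mod 90). Since 65 ≡ 5 (mod 15) and 15 ∣ 90, we get n ≡ 5 (mod 15).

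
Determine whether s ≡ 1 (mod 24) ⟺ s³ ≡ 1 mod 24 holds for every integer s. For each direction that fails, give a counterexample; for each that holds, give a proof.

The biconditional holds.

Forward direction. Suppose s ≡ 1 (mod 24). Write s = 24j + 1. Then (24j + 1)³ = 13824j³ + 1728j² + 72j + 1 = 24(576j³ + 72j² + 3j) + 1, so s³ ≡ 1 (mod 24).

Converse. Suppose s³ ≡ 1 (mod 24). The only residue r in {0, …, 23} with r³ ≡ 1 (mod 24) is r = 1, so s ≡ 1 (mod 24).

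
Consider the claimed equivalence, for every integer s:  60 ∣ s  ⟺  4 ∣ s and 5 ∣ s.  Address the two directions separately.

(⟹) If 60 ∣ s, write s = 60q. Since 60 = 15·4, s = 4·(15q), so 4 ∣ s; and since 60 = 12·5, s = 5·(12q), so 5 ∣ s.

(⟸) This fails: take s = 20. Both 4 ∣ 20 and 5 ∣ 20, yet 20 is not a multiple of 60 (since 20 = 0·60 + 20), so 60 ∤ 20.

Not equivalent: only (⇒) holds.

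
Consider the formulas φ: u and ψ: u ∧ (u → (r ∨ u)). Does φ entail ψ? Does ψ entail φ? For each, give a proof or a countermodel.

[⇒] Assume the antecedent. If r is true, the antecedent forces (r = T, u = T), and u ∧ (u → (r ∨ u)) holds there. If r is false, the antecedent forces (r = F, u = T), and u ∧ (u → (r ∨ u)) holds there. Either way u ∧ (u → (r ∨ u)) holds.

[⇐] Assume the antecedent. If r is true, the antecedent forces (r = T, u = T), and u holds there. If r is false, the antecedent forces (r = F, u = T), and u holds there. Either way u holds.

The biconditional holds.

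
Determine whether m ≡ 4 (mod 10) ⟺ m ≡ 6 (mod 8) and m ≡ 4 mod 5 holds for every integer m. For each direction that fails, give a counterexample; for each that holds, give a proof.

(⟸) If m ≡ 6 (mod 8) and m ≡ 4 (mod 5), then by the Chinese remainder theorem m ≡ 14 (mod 40). Since 14 ≡ 4 (mod 10) and 10 ∣ 40, we get m ≡ 4 (mod 10).

(⟹) This fails: m = 24 gives 24 ≡ 4 (mod 10) but 24 ≡ 0 (mod 8), so the conjunction on the right does not hold.

Only the converse holds.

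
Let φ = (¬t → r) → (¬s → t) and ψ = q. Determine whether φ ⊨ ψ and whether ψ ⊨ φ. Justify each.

[⇒] This fails. Under r = F, t = F, s = F, q = F, the left side is true but the right side is false.

[⇐] This fails. Under r = T, t = F, s = F, q = T, the left side is false but the right side is true.

Neither direction holds.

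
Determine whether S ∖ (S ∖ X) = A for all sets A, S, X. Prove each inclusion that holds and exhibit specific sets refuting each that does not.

(⟹) This inclusion fails. Take A = ∅, S = {1}, X = {1}; then 1 ∈ S ∖ (S ∖ X) but 1 ∉ A.

(⟸) This inclusion fails. Take A = {1}, S = ∅, X = ∅; then 1 ∈ A but 1 ∉ S ∖ (S ∖ X).

(⊆) fails and (⊇) fails.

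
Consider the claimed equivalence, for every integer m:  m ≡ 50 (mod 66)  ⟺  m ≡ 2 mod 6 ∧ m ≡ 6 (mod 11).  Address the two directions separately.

Both directions hold.

[⇒] Suppose m ≡ 50 (mod 66); write m = 66j + 50. Since 6 ∣ 66, reducing mod 6 gives m ≡ 50 ≡ 2 (mod 6); since 11 ∣ 66, reducing mod 11 gives m ≡ 50 ≡ 6 (mod 11).

[⇐] Conversely, if m ≡ 2 (mod 6) and m ≡ 6 (mod 11), then by the Chinese remainder theorem m ≡ 50 (mod 66). This is exactly m ≡ 50 (mod 66).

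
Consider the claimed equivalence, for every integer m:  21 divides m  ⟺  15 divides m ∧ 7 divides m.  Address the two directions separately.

Not equivalent: only (⇐) holds.

(⟸) Suppose 15 ∣ m and 7 ∣ m. Any common multiple of 15 and 7 is a multiple of their lcm; here gcd(15, 7) = 1, so lcm(15, 7) = 15·7 = 105, so 105 ∣ m. Since 21 ∣ 105, it follows that 21 ∣ m.

(⟹) This fails: take m = 21. Certainly 21 ∣ 21, but 15 ∤ 21.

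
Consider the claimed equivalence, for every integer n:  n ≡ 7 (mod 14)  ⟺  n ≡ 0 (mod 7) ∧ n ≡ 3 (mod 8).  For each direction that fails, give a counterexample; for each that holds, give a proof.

[⇒] This fails: n = 49 gives 49 ≡ 7 (mod 14) but 49 ≡ 1 (mod 8), so the conjunction on the right does not hold.

[⇐] Conversely, if n ≡ 0 (mod 7) and n ≡ 3 (mod 8), then by the Chinese remainder theorem n ≡ 35 (mod 56). Since 35 ≡ 7 (mod 14) and 14 ∣ 56, we get n ≡ 7 (mod 14).

The forward direction fails; the converse holds.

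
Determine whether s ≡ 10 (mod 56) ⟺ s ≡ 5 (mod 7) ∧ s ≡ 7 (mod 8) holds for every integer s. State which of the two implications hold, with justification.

(→) This fails: s = 10 gives 10 ≡ 10 (mod 56) but 10 ≡ 3 (mod 7), so the conjunction on the right does not hold.

(←) This fails: s = 47 satisfies both congruences on the right (47 ≡ 5 mod 7 and 47 ≡ 7 mod 8) yet 47 ≡ 47 (mod 56), not 10.

Neither implication holds.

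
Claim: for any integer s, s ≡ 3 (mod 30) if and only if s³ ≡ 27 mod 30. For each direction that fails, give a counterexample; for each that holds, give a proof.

(←) Suppose s³ ≡ 27 (mod 30). The only residue r in {0, …, 29} with r³ ≡ 27 (mod 30) is r = 3, so s ≡ 3 (mod 30).

(→) Suppose s ≡ 3 (mod 30). Write s = 30j + 3. Then (30j + 3)³ = 27000j³ + 8100j² + 810j + 27 = 30(900j³ + 270j² + 27j) + 27, so s³ ≡ 27 (mod 30).

Equivalent; both directions hold.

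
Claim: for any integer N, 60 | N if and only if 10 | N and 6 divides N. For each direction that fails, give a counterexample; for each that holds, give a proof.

Only the forward implication holds.

(⟸) This fails: take N = 30. Both 10 ∣ 30 and 6 ∣ 30, yet 30 is not a multiple of 60 (since 30 = 0·60 + 30), so 60 ∤ 30.

(⟹) If 60 ∣ N, write N = 60q. Since 60 = 6·10, N = 10·(6q), so 10 ∣ N; and since 60 = 10·6, N = 6·(10q), so 6 ∣ N.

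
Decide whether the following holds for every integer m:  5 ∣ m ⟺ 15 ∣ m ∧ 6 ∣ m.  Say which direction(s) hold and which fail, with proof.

Not equivalent: only (⇐) holds.

[⇒] This fails: take m = 5. Certainly 5 ∣ 5, but 15 ∤ 5.

[⇐] Suppose 15 ∣ m and 6 ∣ m. Any common multiple of 15 and 6 is a multiple of their lcm; here lcm(15, 6) = 15·6/gcd(15, 6) = 90/3 = 30, so 30 ∣ m. Since 5 ∣ 30, it follows that 5 ∣ m.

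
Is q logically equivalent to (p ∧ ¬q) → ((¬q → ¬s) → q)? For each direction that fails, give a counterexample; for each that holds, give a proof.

(⟸) This fails. Under q = F, s = F, p = F, the left side is false but the right side is true.

(⟹) Assume the antecedent. If q is true, (p ∧ ¬q) → ((¬q → ¬s) → q) reduces to true regardless of the other variables. If q is false, the antecedent cannot hold. Either way (p ∧ ¬q) → ((¬q → ¬s) → q) holds.

(⇒) holds; (⇐) fails.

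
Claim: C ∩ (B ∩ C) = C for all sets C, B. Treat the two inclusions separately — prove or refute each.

(⊆) holds; (⊇) fails.

(⊆) Let x ∈ C ∩ (B ∩ C). Then x ∈ C ∩ B, from which x ∈ C.

(⊇) This inclusion fails. Take C = {1}, B = ∅; then 1 ∈ C but 1 ∉ C ∩ (B ∩ C).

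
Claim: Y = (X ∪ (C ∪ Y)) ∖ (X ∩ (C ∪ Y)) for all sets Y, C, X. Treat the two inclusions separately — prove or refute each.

(⟹) This inclusion fails. Take Y = {1}, C = ∅, X = {1}; then 1 ∈ Y but 1 ∉ (X ∪ (C ∪ Y)) ∖ (X ∩ (C ∪ Y)).

(⟸) This inclusion fails. Take Y = ∅, C = {1}, X = ∅; then 1 ∈ (X ∪ (C ∪ Y)) ∖ (X ∩ (C ∪ Y)) but 1 ∉ Y.

Both inclusions fail.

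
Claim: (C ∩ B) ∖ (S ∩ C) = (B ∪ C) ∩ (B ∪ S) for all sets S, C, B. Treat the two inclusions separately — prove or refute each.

Only the forward inclusion holds.

(⟹) Let x ∈ (C ∩ B) ∖ (S ∩ C). Then x ∈ C ∩ B and x ∉ S, from which x ∈ (B ∪ C) ∩ (B ∪ S).

(⟸) This inclusion fails. Take S = {1}, C = {1}, B = ∅; then 1 ∈ (B ∪ C) ∩ (B ∪ S) but 1 ∉ (C ∩ B) ∖ (S ∩ C).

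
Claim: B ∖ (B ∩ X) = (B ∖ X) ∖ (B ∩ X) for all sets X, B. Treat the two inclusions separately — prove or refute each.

Both inclusions hold.

Forward inclusion. Let x ∈ B ∖ (B ∩ X). Then x ∈ B and x ∉ X, from which x ∈ (B ∖ X) ∖ (B ∩ X).

Reverse inclusion. Let x ∈ (B ∖ X) ∖ (B ∩ X). Then x ∈ B and x ∉ X, from which x ∈ B ∖ (B ∩ X).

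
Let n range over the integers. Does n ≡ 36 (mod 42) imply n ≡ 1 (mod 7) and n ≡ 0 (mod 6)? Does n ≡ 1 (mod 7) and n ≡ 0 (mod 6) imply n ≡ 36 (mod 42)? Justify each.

Equivalent; both directions hold.

[⇐] If n ≡ 1 (mod 7) and n ≡ 0 (mod 6), then by the Chinese remainder theorem n ≡ 36 (mod 42). This is exactly n ≡ 36 (mod 42).

[⇒] Suppose n ≡ 36 (mod 42); write n = 42j + 36. Since 7 ∣ 42, reducing mod 7 gives n ≡ 36 ≡ 1 (mod 7); since 6 ∣ 42, reducing mod 6 gives n ≡ 36 ≡ 0 (mod 6).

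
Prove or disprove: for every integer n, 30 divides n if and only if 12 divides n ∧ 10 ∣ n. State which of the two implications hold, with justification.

Only the converse holds.

(⟹) This fails: take n = 30. Certainly 30 ∣ 30, but 12 ∤ 30.

(⟸) Suppose 12 ∣ n and 10 ∣ n. Any common multiple of 12 and 10 is a multiple of their lcm; here lcm(12, 10) = 12·10/gcd(12, 10) = 120/2 = 60, so 60 ∣ n. Since 30 ∣ 60, it follows that 30 ∣ n.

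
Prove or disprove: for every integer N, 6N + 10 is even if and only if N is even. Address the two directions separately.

Not equivalent: only (⇐) holds.

(⇒) This fails: take N = 1. Then 6N + 10 = 16, which is even, yet N = 1 is odd, not even.

(⇐) Suppose N is even. Since 6 is even, 6N is even for every N, so 6N + 10 has the same parity as 10, which is even. Hence 6N + 10 is even.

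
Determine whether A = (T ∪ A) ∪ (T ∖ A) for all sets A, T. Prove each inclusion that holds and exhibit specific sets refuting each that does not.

(⟸) This inclusion fails. Take A = ∅, T = {1}; then 1 ∈ (T ∪ A) ∪ (T ∖ A) but 1 ∉ A.

(⟹) Let x ∈ A. Then either x ∈ A and x ∉ T; or x ∈ A ∩ T. In each case x ∈ (T ∪ A) ∪ (T ∖ A), so A ⊆ (T ∪ A) ∪ (T ∖ A).

(⊆) holds; (⊇) fails.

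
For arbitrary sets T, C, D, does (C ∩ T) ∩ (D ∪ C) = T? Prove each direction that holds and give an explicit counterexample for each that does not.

The sets are not equal: only the forward inclusion holds.

(⊇) This inclusion fails. Take T = {1}, C = ∅, D = ∅; then 1 ∈ T but 1 ∉ (C ∩ T) ∩ (D ∪ C).

(⊆) Let x ∈ (C ∩ T) ∩ (D ∪ C). Then either x ∈ T ∩ C and x ∉ D; or x ∈ T ∩ C ∩ D. In each case x ∈ T, so (C ∩ T) ∩ (D ∪ C) ⊆ T.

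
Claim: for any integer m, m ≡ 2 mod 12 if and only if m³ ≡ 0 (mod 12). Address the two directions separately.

Both directions fail.

[⇒] This fails: take m = 2. Then 2 ≡ 2 (mod 12), but 2³ = 8 ≡ 8 (mod 12), not 0.

[⇐] This fails: take m = 0. Then 0³ = 0 ≡ 0 (mod 12), yet 0 ≡ 0 (mod 12), not 2.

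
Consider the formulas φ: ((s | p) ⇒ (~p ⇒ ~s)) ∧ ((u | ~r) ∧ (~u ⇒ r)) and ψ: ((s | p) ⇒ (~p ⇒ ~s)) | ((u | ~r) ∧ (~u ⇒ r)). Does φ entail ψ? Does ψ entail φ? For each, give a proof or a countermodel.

(⇐) This fails. Under r = F, s = F, u = F, p = F, the left side is false but the right side is true.

(⇒) Assume the antecedent. If s is true, the antecedent forces (r = F, s = T, u = T, p = T) or (r = T, s = T, u = T, p = T), and the consequent holds there. If s is false, the consequent reduces to true regardless of the other variables. Either way the consequent holds.

The forward direction holds; the converse fails.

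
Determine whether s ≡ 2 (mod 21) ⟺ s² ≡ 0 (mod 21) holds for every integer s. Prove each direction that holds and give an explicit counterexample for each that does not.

(⟹) This fails: take s = 2. Then 2 ≡ 2 (mod 21), but 2² = 4 ≡ 4 (mod 21), not 0.

(⟸) This fails: take s = 0. Then 0² = 0 ≡ 0 (mod 21), yet 0 ≡ 0 (mod 21), not 2.

Both directions fail.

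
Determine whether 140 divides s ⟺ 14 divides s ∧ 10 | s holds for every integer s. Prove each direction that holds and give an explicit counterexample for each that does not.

Only the forward direction holds.

(⟹) If 140 ∣ s, write s = 140q. Since 140 = 10·14, s = 14·(10q), so 14 ∣ s; and since 140 = 14·10, s = 10·(14q), so 10 ∣ s.

(⟸) This fails: take s = 70. Both 14 ∣ 70 and 10 ∣ 70, yet 70 is not a multiple of 140 (since 70 = 0·140 + 70), so 140 ∤ 70.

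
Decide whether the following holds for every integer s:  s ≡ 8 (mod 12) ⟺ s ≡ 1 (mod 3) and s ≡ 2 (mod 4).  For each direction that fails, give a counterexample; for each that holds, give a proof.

Neither implication holds.

(→) This fails: s = 8 gives 8 ≡ 8 (mod 12) but 8 ≡ 2 (mod 3), so the conjunction on the right does not hold.

(←) This fails: s = 10 satisfies both congruences on the right (10 ≡ 1 mod 3 and 10 ≡ 2 mod 4) yet 10 ≡ 10 (mod 12), not 8.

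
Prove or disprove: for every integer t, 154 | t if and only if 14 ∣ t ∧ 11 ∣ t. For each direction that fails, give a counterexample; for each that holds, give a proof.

Equivalent; both directions hold.

(⟹) If 154 ∣ t, write t = 154q. Since 154 = 11·14, t = 14·(11q), so 14 ∣ t; and since 154 = 14·11, t = 11·(14q), so 11 ∣ t.

(⟸) Suppose 14 ∣ t and 11 ∣ t. Any common multiple of 14 and 11 is a multiple of their lcm; here gcd(14, 11) = 1, so lcm(14, 11) = 14·11 = 154, so 154 ∣ t.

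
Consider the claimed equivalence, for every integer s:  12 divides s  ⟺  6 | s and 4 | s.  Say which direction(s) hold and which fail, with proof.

Both directions hold; the statement is true.

[⇒] If 12 ∣ s, write s = 12q. Since 12 = 2·6, s = 6·(2q), so 6 ∣ s; and since 12 = 3·4, s = 4·(3q), so 4 ∣ s.

[⇐] Suppose 6 ∣ s and 4 ∣ s. Any common multiple of 6 and 4 is a multiple of their lcm; here lcm(6, 4) = 6·4/gcd(6, 4) = 24/2 = 12, so 12 ∣ s.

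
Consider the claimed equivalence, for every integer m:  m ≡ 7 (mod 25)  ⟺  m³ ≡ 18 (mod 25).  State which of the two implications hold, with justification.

Forward direction. Suppose m ≡ 7 (mod 25). Write m = 25j + 7. Then (25j + 7)³ = 15625j³ + 13125j² + 3675j + 343 = 25(625j³ + 525j² + 147j + 13) + 18, so m³ ≡ 18 (mod 25).

Converse. Suppose m³ ≡ 18 (mod 25). The only residue r in {0, …, 24} with r³ ≡ 18 (mod 25) is r = 7, so m ≡ 7 (mod 25).

Both directions hold.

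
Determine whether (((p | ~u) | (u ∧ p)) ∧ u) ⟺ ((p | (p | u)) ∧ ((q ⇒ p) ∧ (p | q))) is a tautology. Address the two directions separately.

Converse. This fails. Under u = F, p = T, q = F, the left side is false but the right side is true.

Forward direction. Assume the antecedent. If u is true, the antecedent forces (u = T, p = T, q = F) or (u = T, p = T, q = T), and the consequent holds there. If u is false, the antecedent cannot hold. Either way the consequent holds.

Not equivalent: only (⇒) holds.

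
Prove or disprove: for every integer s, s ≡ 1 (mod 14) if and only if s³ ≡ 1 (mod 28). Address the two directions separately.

Forward direction. This fails: take s = 15. Then 15 ≡ 1 (mod 14), but 15³ = 3375 ≡ 15 (mod 28), not 1.

Converse. This fails: take s = 9. Then 9³ = 729 ≡ 1 (mod 28), yet 9 ≡ 9 (mod 14), not 1.

(⇒) fails and (⇐) fails.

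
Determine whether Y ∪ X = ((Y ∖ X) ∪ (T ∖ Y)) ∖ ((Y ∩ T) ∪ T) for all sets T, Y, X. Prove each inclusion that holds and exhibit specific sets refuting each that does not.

The sets are not equal: only the reverse inclusion holds.

(⟹) This inclusion fails. Take T = {1}, Y = {1}, X = ∅; then 1 ∈ Y ∪ X but 1 ∉ ((Y ∖ X) ∪ (T ∖ Y)) ∖ ((Y ∩ T) ∪ T).

(⟸) Let x ∈ ((Y ∖ X) ∪ (T ∖ Y)) ∖ ((Y ∩ T) ∪ T). Then x ∈ Y and x ∉ T, X, from which x ∈ Y ∪ X.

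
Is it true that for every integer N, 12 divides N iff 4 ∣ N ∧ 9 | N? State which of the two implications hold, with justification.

(⇒) fails; (⇐) holds.

(→) This fails: take N = 12. Certainly 12 ∣ 12, but 9 ∤ 12.

(←) Suppose 4 ∣ N and 9 ∣ N. Any common multiple of 4 and 9 is a multiple of their lcm; here gcd(4, 9) = 1, so lcm(4, 9) = 4·9 = 36, so 36 ∣ N. Since 12 ∣ 36, it follows that 12 ∣ N.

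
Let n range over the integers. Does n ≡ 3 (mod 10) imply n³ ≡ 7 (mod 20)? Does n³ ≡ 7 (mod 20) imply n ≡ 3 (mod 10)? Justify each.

Only the reverse direction holds.

Forward direction. This fails: take n = 13. Then 13 ≡ 3 (mod 10), but 13³ = 2197 ≡ 17 (mod 20), not 7.

Converse. The residues r modulo 20 with r³ ≡ 7 (mod 20) are exactly {3}, and each is ≡ 3 (mod 10).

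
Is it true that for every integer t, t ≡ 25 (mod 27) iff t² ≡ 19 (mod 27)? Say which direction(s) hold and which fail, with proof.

Neither direction holds.

(→) This fails: take t = 25. Then 25 ≡ 25 (mod 27), but 25² = 625 ≡ 4 (mod 27), not 19.

(←) This fails: take t = 10. Then 10² = 100 ≡ 19 (mod 27), yet 10 ≡ 10 (mod 27), not 25.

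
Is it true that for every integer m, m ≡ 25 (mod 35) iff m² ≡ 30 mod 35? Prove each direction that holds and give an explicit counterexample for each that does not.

Only the forward direction holds.

(→) Suppose m ≡ 25 (mod 35). Write m = 35j + 25. Then (35j + 25)² = 1225j² + 1750j + 625 = 35(35j² + 50j + 17) + 30, so m² ≡ 30 (mod 35).

(←) This fails: take m = 10. Then 10² = 100 ≡ 30 (mod 35), yet 10 ≡ 10 (mod 35), not 25.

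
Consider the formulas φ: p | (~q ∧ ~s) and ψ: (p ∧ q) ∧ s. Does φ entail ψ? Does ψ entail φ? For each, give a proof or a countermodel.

(→) This fails. Under s = F, p = F, q = F, the left side is true but the right side is false.

(←) Assume the antecedent. If s is true, the antecedent forces (s = T, p = T, q = T), and p | (~q ∧ ~s) holds there. If s is false, the antecedent cannot hold. Either way p | (~q ∧ ~s) holds.

Only the reverse direction holds.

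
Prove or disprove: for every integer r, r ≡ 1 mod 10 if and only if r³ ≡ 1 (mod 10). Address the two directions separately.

The biconditional holds.

(⇒) Suppose r ≡ 1 mod 10. Write r = 10j + 1. Then (10j + 1)³ = 1000j³ + 300j² + 30j + 1 = 10(100j³ + 30j² + 3j) + 1, so r³ ≡ 1 (mod 10).

(⇐) Conversely, suppose r³ ≡ 1 (mod 10). The only residue r in {0, …, 9} with r³ ≡ 1 (mod 10) is r = 1, so r ≡ 1 (mod 10).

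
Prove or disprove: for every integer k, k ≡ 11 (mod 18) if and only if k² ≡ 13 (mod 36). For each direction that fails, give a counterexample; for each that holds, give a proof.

[⇒] Suppose k ≡ 11 (mod 18). Working modulo 36, k ∈ {11, 29}; for each such r, r² ≡ 13 (mod 36).

[⇐] This fails: take k = 7. Then 7² = 49 ≡ 13 (mod 36), yet 7 ≡ 7 (mod 18), not 11.

The forward direction holds; the converse fails.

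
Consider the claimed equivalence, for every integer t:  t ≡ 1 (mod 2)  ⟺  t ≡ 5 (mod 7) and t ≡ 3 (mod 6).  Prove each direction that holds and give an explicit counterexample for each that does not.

Forward direction. This fails: t = 1 gives 1 ≡ 1 (mod 2) but 1 ≡ 1 (mod 7), so the conjunction on the right does not hold.

Converse. If t ≡ 5 (mod 7) and t ≡ 3 (mod 6), then by the Chinese remainder theorem t ≡ 33 (mod 42). Since 33 ≡ 1 (mod 2) and 2 ∣ 42, we get t ≡ 1 (mod 2).

Only the converse holds.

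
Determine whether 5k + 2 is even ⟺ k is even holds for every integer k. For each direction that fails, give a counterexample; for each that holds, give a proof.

Both directions hold.

(→) Suppose 5k + 2 is even. Since 5 is odd, 5k and k have the same parity, so 5k + 2 ≡ k + 2 (mod 2). As 2 is even, 5k + 2 is even exactly when k is even. Thus k is even.

(←) Conversely, suppose k is even; write k = 2j. Then 5k + 2 = 5·(2j) + 2 = 2·5j + 2, which is even.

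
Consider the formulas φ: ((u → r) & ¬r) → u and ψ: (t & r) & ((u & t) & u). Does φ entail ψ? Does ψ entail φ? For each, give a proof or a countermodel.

Only the reverse direction holds.

(→) This fails. Under t = F, u = T, r = F, the left side is true but the right side is false.

(←) Assume the antecedent. If t is true, the antecedent forces (t = T, u = T, r = T), and ((u → r) & ¬r) → u holds there. If t is false, the antecedent cannot hold. Either way ((u → r) & ¬r) → u holds.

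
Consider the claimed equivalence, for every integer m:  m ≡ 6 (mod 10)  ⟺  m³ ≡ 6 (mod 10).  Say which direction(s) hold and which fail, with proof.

Both directions hold.

Converse. For the converse, argue contrapositively. If m ≢ 6 (mod 10), then m is congruent to one of 0, 1, 2, 3, 4, 5, 7, 8, 9 modulo 10, and these give m³ ≡ 0, 1, 8, 7, 4, 5, 3, 2, 9 respectively — never 6.

Forward direction. Suppose m ≡ 6 (mod 10). Write m = 10j + 6. Then (10j + 6)³ = 1000j³ + 1800j² + 1080j + 216 = 10(100j³ + 180j² + 108j + 21) + 6, so m³ ≡ 6 (mod 10).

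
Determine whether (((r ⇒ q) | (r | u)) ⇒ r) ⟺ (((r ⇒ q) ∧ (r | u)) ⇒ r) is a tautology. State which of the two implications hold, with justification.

(⇒) Assume the antecedent. If r is true, ((r ⇒ q) ∧ (r | u)) ⇒ r reduces to true regardless of the other variables. If r is false, the antecedent cannot hold. Either way ((r ⇒ q) ∧ (r | u)) ⇒ r holds.

(⇐) This fails. Under r = F, u = F, q = F, the left side is false but the right side is true.

(⇒) holds; (⇐) fails.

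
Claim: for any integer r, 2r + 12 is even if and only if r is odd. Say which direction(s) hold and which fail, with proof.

Only the reverse direction holds.

[⇐] Suppose r is odd. Since 2 is even, 2r is even for every r, so 2r + 12 has the same parity as 12, which is even. Hence 2r + 12 is even.

[⇒] This fails: take r = 4. Then 2r + 12 = 20, which is even, yet r = 4 is even, not odd.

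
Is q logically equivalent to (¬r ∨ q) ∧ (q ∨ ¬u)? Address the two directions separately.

(⇒) Assume the antecedent. If u is true, the antecedent forces (u = T, q = T, r = F) or (u = T, q = T, r = T), and (¬r ∨ q) ∧ (q ∨ ¬u) holds there. If u is false, the antecedent forces (u = F, q = T, r = F) or (u = F, q = T, r = T), and (¬r ∨ q) ∧ (q ∨ ¬u) holds there. Either way (¬r ∨ q) ∧ (q ∨ ¬u) holds.

(⇐) This fails. Under u = F, q = F, r = F, the left side is false but the right side is true.

Only the forward direction holds.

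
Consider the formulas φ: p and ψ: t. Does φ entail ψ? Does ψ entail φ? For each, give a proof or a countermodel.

Both directions fail.

(→) This fails. Under p = T, t = F, the left side is true but the right side is false.

(←) This fails. Under p = F, t = T, the left side is false but the right side is true.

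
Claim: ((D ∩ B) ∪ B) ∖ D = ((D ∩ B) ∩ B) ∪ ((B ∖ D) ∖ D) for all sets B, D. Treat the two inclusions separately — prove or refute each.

Forward inclusion. Let x ∈ ((D ∩ B) ∪ B) ∖ D. Then x ∈ B and x ∉ D, from which x ∈ ((D ∩ B) ∩ B) ∪ ((B ∖ D) ∖ D).

Reverse inclusion. This inclusion fails. Take B = {1}, D = {1}; then 1 ∈ ((D ∩ B) ∩ B) ∪ ((B ∖ D) ∖ D) but 1 ∉ ((D ∩ B) ∪ B) ∖ D.

Only the forward inclusion holds.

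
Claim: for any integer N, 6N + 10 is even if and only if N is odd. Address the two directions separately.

[⇐] Suppose N is odd. Since 6 is even, 6N is even for every N, so 6N + 10 has the same parity as 10, which is even. Hence 6N + 10 is even.

[⇒] This fails: take N = 4. Then 6N + 10 = 34, which is even, yet N = 4 is even, not odd.

Not equivalent: only (⇐) holds.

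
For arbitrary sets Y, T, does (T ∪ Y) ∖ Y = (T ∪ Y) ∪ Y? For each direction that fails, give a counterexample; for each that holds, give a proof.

Only the forward inclusion holds.

Forward inclusion. Let x ∈ (T ∪ Y) ∖ Y. Then x ∈ T and x ∉ Y, from which x ∈ (T ∪ Y) ∪ Y.

Reverse inclusion. This inclusion fails. Take Y = {1}, T = ∅; then 1 ∈ (T ∪ Y) ∪ Y but 1 ∉ (T ∪ Y) ∖ Y.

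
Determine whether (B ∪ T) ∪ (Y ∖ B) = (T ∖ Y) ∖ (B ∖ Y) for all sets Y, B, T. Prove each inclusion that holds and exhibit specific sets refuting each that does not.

(⊆) fails; (⊇) holds.

(⟹) This inclusion fails. Take Y = {1}, B = ∅, T = ∅; then 1 ∈ (B ∪ T) ∪ (Y ∖ B) but 1 ∉ (T ∖ Y) ∖ (B ∖ Y).

(⟸) Let x ∈ (T ∖ Y) ∖ (B ∖ Y). Then x ∈ T and x ∉ Y, B, from which x ∈ (B ∪ T) ∪ (Y ∖ B).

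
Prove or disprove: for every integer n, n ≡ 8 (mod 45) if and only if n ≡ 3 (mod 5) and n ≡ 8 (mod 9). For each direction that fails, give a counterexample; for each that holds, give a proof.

(⟹) Suppose n ≡ 8 (mod 45); write n = 45j + 8. Since 5 ∣ 45, reducing mod 5 gives n ≡ 8 ≡ 3 (mod 5); since 9 ∣ 45, reducing mod 9 gives n ≡ 8 (mod 9).

(⟸) Conversely, if n ≡ 3 (mod 5) and n ≡ 8 (mod 9), then by the Chinese remainder theorem n ≡ 8 (mod 45). This is exactly n ≡ 8 (mod 45).

Both directions hold; the statement is true.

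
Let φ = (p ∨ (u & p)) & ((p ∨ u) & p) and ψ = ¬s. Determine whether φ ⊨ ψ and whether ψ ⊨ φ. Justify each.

(⇒) This fails. Under u = F, p = T, s = T, the left side is true but the right side is false.

(⇐) This fails. Under u = F, p = F, s = F, the left side is false but the right side is true.

Neither direction holds.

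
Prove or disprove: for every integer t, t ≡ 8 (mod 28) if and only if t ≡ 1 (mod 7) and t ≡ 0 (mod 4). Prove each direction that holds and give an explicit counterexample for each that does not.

Equivalent; both directions hold.

(⇒) Suppose t ≡ 8 (mod 28); write t = 28j + 8. Since 7 ∣ 28, reducing mod 7 gives t ≡ 8 ≡ 1 (mod 7); since 4 ∣ 28, reducing mod 4 gives t ≡ 8 ≡ 0 (mod 4).

(⇐) Conversely, if t ≡ 1 (mod 7) and t ≡ 0 (mod 4), then by the Chinese remainder theorem t ≡ 8 (mod 28). This is exactly t ≡ 8 (mod 28).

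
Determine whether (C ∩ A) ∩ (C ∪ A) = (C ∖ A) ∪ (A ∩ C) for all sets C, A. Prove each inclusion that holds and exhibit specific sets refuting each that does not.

(⟸) This inclusion fails. Take C = {1}, A = ∅; then 1 ∈ (C ∖ A) ∪ (A ∩ C) but 1 ∉ (C ∩ A) ∩ (C ∪ A).

(⟹) Let x ∈ (C ∩ A) ∩ (C ∪ A). Then x ∈ C ∩ A, from which x ∈ (C ∖ A) ∪ (A ∩ C).

(⊆) holds; (⊇) fails.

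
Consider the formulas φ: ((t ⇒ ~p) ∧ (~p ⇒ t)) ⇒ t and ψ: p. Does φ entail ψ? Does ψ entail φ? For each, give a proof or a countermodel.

(→) This fails. Under t = F, p = F, the left side is true but the right side is false.

(←) This fails. Under t = F, p = T, the left side is false but the right side is true.

Neither implication holds.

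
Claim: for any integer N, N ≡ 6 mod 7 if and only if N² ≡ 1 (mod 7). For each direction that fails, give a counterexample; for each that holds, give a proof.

(→) Suppose N ≡ 6 mod 7. Write N = 7j + 6. Then (7j + 6)² = 49j² + 84j + 36 = 7(7j² + 12j + 5) + 1, so N² ≡ 1 (mod 7).

(←) This fails: take N = 1. Then 1² = 1 ≡ 1 (mod 7), yet 1 ≡ 1 (mod 7), not 6.

Only the forward direction holds.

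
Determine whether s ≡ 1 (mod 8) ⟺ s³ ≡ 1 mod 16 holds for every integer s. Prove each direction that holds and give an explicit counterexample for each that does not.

(⇐) The residues r modulo 16 with r³ ≡ 1 (mod 16) are exactly {1}, and each is ≡ 1 (mod 8).

(⇒) This fails: take s = 9. Then 9 ≡ 1 (mod 8), but 9³ = 729 ≡ 9 (mod 16), not 1.

Not equivalent: only (⇐) holds.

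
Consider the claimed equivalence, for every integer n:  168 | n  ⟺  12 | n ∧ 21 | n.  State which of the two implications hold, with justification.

Not equivalent: only (⇒) holds.

(⇐) This fails: take n = 84. Both 12 ∣ 84 and 21 ∣ 84, yet 84 is not a multiple of 168 (since 84 = 0·168 + 84), so 168 ∤ 84.

(⇒) If 168 ∣ n, write n = 168q. Since 168 = 14·12, n = 12·(14q), so 12 ∣ n; and since 168 = 8·21, n = 21·(8q), so 21 ∣ n.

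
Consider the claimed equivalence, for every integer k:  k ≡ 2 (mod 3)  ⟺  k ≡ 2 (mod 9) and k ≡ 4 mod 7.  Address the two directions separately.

Only the converse holds.

(⟹) This fails: k = 2 gives 2 ≡ 2 (mod 3) but 2 ≡ 2 (mod 7), so the conjunction on the right does not hold.

(⟸) Conversely, if k ≡ 2 (mod 9) and k ≡ 4 (mod 7), then by the Chinese remainder theorem k ≡ 11 (mod 63). Since 11 ≡ 2 (mod 3) and 3 ∣ 63, we get k ≡ 2 (mod 3).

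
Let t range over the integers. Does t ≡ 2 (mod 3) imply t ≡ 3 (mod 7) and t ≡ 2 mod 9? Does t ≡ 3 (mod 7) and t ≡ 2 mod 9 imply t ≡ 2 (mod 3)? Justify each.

(⇒) This fails: t = 2 gives 2 ≡ 2 (mod 3) but 2 ≡ 2 (mod 7), so the conjunction on the right does not hold.

(⇐) Conversely, if t ≡ 3 (mod 7) and t ≡ 2 (mod 9), then by the Chinese remainder theorem t ≡ 38 (mod 63). Since 38 ≡ 2 (mod 3) and 3 ∣ 63, we get t ≡ 2 (mod 3).

(⇒) fails; (⇐) holds.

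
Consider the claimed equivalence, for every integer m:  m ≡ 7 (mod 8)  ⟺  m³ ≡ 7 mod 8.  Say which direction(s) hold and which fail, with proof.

[⇒] Suppose m ≡ 7 (mod 8). Write m = 8j + 7. Then (8j + 7)³ = 512j³ + 1344j² + 1176j + 343 = 8(64j³ + 168j² + 147j + 42) + 7, so m³ ≡ 7 (mod 8).

[⇐] For the converse, argue contrapositively. If m ≢ 7 (mod 8), then m is congruent to one of 0, 1, 2, 3, 4, 5, 6 modulo 8, and these give m³ ≡ 0, 1, 0, 3, 0, 5, 0 respectively — never 7.

Both directions hold; the statement is true.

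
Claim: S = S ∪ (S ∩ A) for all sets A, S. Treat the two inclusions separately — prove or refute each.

Both inclusions hold.

Forward inclusion. Let x ∈ S. Then either x ∈ S and x ∉ A; or x ∈ A ∩ S. In each case x ∈ S ∪ (S ∩ A), so S ⊆ S ∪ (S ∩ A).

Reverse inclusion. Let x ∈ S ∪ (S ∩ A). Then either x ∈ S and x ∉ A; or x ∈ A ∩ S. In each case x ∈ S, so S ∪ (S ∩ A) ⊆ S.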